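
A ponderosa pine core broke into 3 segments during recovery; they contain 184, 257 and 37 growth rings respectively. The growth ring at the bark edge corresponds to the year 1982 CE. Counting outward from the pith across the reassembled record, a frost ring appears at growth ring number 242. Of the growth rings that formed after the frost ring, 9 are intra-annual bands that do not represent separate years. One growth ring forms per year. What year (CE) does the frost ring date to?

Total growth rings = 184 + 257 + 37 = 478.
Between growth ring 242 and the bark edge there are 478 − 242 = 236 growth rings.
Excluding 9 false growth rings: 236 − 9 = 227.
The growth ring at the bark edge is 1982 CE, so the frost ring dates to 1982 − 227 = 1755 CE.

1755 CE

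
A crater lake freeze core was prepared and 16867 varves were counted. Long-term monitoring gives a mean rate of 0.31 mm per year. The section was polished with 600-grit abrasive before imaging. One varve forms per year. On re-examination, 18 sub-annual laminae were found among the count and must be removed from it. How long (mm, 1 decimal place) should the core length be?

Adjusted count: 16867 − 18 = 16849 varves.
Length ≈ 0.31 × 16849 = 5223.2 mm.

5223.2 mm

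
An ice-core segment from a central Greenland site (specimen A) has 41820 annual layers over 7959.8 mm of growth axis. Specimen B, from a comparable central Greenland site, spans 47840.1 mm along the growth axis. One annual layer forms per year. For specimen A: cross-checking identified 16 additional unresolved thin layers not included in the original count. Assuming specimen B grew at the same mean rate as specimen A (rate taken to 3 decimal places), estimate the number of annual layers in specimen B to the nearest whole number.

251790 annual layers

Specimen A: adjusted count: 41820 + 16 = 41836 annual layers.
A: 7959.8 mm over 41836 years gives 7959.8 / 41836 ≈ 0.190 mm/year.
Specimen B: 47840.1 mm / 0.190 mm per year = 251790.00 years ≈ 251790 annual layers.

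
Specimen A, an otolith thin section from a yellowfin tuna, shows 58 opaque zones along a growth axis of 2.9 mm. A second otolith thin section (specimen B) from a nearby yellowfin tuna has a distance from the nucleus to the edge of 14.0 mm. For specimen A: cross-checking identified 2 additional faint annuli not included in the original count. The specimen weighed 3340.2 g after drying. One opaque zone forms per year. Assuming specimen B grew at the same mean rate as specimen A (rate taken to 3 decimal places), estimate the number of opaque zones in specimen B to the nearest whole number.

292 opaque zones

Specimen A: adjusted count: 58 + 2 = 60 opaque zones.
A: Mean rate = 2.9 mm / 60 years ≈ 0.048 mm per year.
B spans 14.0 / 0.048 = 291.67 years ≈ 292 opaque zones.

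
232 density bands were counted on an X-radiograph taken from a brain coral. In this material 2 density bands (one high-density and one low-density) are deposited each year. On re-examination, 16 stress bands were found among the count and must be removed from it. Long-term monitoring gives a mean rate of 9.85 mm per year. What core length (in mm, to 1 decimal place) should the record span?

1063.8 mm

After corrections the count is 232 − 16 = 216 density bands.
Dividing by 2 density bands per year: 216 / 2 = 108 years.
108 years at 9.85 mm/year gives 9.85 × 108 = 1063.8 mm.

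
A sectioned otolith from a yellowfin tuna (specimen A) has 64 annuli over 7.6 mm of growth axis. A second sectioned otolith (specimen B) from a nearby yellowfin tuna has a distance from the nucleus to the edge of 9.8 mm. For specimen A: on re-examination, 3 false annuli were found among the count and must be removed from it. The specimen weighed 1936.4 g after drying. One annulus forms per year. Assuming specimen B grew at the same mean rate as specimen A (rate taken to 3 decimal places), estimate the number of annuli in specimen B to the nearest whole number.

78 annuli

Specimen A: true annulus count = 64 − 3 = 61.
A: 7.6 mm over 61 years gives 7.6 / 61 ≈ 0.125 mm/yr.
Specimen B: 9.8 mm / 0.125 mm per year = 78.40 years ≈ 78 annuli.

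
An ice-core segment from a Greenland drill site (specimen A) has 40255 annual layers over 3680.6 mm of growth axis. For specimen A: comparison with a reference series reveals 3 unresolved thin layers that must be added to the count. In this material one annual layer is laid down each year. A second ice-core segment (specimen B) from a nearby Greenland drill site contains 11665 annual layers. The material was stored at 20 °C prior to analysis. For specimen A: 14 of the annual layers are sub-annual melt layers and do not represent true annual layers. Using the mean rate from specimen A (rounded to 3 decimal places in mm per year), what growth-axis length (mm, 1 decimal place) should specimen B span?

1061.5 mm

Specimen A: correcting the raw count gives 40255 − 14 + 3 = 40244 true annual layers.
A: Extension rate ≈ 3680.6 / 40244 = 0.091 mm per year.
B's length ≈ 0.091 × 11665 = 1061.5 mm.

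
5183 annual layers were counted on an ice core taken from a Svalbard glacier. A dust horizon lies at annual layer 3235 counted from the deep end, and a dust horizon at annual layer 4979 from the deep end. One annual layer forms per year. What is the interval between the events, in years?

1744 yr

4979 − 3235 = 1744 annual layers lie between the two events.
One annual layer per year makes the interval 1744 years.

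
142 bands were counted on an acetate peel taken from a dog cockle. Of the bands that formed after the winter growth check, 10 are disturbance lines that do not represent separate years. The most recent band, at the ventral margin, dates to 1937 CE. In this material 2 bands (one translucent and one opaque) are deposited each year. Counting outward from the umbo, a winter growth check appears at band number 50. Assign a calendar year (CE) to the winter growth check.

1896 CE

Between band 50 and the ventral margin there are 142 − 50 = 92 bands.
Excluding 10 false bands: 92 − 10 = 82.
82 bands at 2 per year is 82 / 2 = 41 years.
1937 − 41 = 1896 CE.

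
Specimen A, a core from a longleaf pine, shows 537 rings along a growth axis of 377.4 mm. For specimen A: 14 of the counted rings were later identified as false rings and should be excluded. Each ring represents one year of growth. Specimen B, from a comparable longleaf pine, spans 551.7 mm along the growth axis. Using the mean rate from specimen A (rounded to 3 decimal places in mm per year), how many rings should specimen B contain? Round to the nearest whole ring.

764 rings

Specimen A: after corrections the count is 537 − 14 = 523 rings.
A: Extension rate ≈ 377.4 / 523 = 0.722 mm/yr.
Specimen B: 551.7 mm / 0.722 mm per year = 764.13 years ≈ 764 rings.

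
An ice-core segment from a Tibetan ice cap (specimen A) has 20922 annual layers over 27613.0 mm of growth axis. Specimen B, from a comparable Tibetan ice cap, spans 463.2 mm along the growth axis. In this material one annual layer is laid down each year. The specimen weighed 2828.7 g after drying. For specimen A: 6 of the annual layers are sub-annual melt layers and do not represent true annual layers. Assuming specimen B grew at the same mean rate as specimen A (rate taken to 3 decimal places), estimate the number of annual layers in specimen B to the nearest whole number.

351 annual layers

Specimen A: correcting the raw count gives 20922 − 6 = 20916 true annual layers.
A: Extension rate ≈ 27613.0 / 20916 = 1.320 mm/year.
Specimen B: 463.2 mm / 1.320 mm per year = 350.91 years ≈ 351 annual layers.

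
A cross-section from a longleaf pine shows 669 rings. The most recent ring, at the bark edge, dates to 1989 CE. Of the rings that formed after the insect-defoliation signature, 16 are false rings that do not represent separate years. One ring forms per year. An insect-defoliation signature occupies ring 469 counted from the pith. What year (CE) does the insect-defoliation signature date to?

1805 CE

669 − 469 = 200 rings lie beyond the insect-defoliation signature toward the bark edge.
Excluding 16 false rings: 200 − 16 = 184.
1989 − 184 = 1805 CE.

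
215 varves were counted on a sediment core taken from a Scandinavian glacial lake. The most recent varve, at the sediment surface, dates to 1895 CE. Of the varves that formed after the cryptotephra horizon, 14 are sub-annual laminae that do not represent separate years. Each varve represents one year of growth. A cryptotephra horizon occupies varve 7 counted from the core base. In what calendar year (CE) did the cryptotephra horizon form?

1701 CE

215 − 7 = 208 varves lie beyond the cryptotephra horizon toward the sediment surface.
208 − 14 false = 194 true varves after the cryptotephra horizon.
The varve at the sediment surface is 1895 CE, so the cryptotephra horizon dates to 1895 − 194 = 1701 CE.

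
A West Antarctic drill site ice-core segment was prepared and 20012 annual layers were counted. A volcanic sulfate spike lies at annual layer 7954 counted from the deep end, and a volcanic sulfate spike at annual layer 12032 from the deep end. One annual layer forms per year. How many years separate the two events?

12032 − 7954 = 4078 annual layers lie between the two events.
At one annual layer per year, 4078 years elapsed between them.

4078 years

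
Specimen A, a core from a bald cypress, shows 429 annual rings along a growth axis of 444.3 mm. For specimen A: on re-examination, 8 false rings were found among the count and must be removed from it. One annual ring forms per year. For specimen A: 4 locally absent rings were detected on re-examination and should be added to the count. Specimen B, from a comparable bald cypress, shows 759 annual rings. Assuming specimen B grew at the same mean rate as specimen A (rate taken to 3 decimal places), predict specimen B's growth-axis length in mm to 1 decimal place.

Specimen A: correcting the raw count gives 429 − 8 + 4 = 425 true annual rings.
A: 444.3 mm over 425 years gives 444.3 / 425 ≈ 1.045 mm/year.
For B, 1.045 mm/year × 759 years = 793.2 mm.

793.2 mm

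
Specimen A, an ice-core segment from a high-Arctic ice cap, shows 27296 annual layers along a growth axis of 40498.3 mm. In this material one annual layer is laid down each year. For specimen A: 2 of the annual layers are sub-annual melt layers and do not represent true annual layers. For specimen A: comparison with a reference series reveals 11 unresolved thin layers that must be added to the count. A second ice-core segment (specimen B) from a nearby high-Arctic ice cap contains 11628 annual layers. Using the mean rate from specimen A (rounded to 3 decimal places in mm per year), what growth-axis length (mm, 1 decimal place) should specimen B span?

17244.3 mm

Specimen A: adjusted count: 27296 − 2 + 11 = 27305 annual layers.
A: Mean rate = 40498.3 mm / 27305 years ≈ 1.483 mm/yr.
For B, 1.483 mm/year × 11628 years = 17244.3 mm.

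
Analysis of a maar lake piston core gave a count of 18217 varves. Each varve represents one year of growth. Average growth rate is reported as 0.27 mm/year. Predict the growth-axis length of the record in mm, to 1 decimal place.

18217 years of growth are recorded.
18217 years at 0.27 mm/year gives 0.27 × 18217 = 4918.6 mm.

4918.6 mm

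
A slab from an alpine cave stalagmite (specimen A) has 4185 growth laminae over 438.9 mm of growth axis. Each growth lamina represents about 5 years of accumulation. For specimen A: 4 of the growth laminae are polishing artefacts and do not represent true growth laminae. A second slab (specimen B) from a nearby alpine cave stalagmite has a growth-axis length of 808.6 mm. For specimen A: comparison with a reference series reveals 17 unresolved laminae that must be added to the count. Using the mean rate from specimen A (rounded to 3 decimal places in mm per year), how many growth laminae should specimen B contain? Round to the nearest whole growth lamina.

Specimen A: correcting the raw count gives 4185 − 4 + 17 = 4198 true growth laminae.
Specimen A: at 5 years per growth lamina, 4198 × 5 = 20990 years.
A: 438.9 mm over 20990 years gives 438.9 / 20990 ≈ 0.021 mm/yr.
For B, 808.6 / 0.021 = 38504.76 years; at 5 years per growth lamina that is 38504.76 / 5 ≈ 7701 growth laminae.

7701 growth laminae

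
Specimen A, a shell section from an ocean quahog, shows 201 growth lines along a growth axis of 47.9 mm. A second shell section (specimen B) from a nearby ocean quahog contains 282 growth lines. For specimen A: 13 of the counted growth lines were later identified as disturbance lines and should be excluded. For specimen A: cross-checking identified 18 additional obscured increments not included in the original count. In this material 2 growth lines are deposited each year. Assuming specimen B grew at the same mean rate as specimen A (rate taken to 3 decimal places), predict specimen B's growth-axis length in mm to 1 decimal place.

65.6 mm

Specimen A: adjusted count: 201 − 13 + 18 = 206 growth lines.
Specimen A: with 2 growth lines per year, 206 / 2 = 103 years.
A: Mean rate = 47.9 mm / 103 years ≈ 0.465 mm/yr.
Specimen B: 282 growth lines at 2 per year is 282 / 2 = 141 years. Length of B = 0.465 × 141 = 65.6 mm.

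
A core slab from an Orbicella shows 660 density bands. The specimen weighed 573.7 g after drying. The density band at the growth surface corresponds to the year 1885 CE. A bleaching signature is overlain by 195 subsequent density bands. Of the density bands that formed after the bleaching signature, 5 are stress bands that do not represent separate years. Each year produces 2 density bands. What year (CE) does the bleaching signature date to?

1790 CE

195 density bands post-date the bleaching signature.
Removing the 5 false density bands leaves 195 − 5 = 190 true density bands beyond the bleaching signature.
With 2 density bands per year, 190 / 2 = 95 years.
The density band at the growth surface is 1885 CE, so the bleaching signature dates to 1885 − 95 = 1790 CE.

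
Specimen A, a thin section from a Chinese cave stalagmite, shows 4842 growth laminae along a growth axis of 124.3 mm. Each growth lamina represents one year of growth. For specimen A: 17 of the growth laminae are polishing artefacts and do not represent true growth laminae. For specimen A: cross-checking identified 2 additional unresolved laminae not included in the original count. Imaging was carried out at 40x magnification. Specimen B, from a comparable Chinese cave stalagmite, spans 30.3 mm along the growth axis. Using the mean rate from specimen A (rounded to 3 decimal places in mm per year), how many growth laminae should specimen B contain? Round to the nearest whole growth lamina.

1165 growth laminae

Specimen A: true growth lamina count = 4842 − 17 + 2 = 4827.
A: 124.3 mm over 4827 years gives 124.3 / 4827 ≈ 0.026 mm per year.
B spans 30.3 / 0.026 = 1165.38 years ≈ 1165 growth laminae.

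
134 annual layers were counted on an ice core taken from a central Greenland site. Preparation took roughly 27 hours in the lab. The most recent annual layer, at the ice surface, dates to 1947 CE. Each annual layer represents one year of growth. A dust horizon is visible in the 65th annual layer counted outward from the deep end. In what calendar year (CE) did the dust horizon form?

The dust horizon sits at annual layer 65 from the deep end, so 134 − 65 = 69 annual layers formed after it.
Counting back 69 years from 1947 CE places the dust horizon in 1947 − 69 = 1878 CE.

1878 CE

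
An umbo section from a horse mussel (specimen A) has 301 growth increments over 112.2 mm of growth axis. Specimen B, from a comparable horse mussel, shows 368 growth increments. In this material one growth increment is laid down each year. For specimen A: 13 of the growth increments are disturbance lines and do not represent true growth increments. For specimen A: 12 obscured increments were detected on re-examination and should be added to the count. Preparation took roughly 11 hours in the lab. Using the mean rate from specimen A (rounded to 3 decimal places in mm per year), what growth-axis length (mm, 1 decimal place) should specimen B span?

137.6 mm

Specimen A: after corrections the count is 301 − 13 + 12 = 300 growth increments.
A: 112.2 mm over 300 years gives 112.2 / 300 ≈ 0.374 mm per year.
B's length ≈ 0.374 × 368 = 137.6 mm.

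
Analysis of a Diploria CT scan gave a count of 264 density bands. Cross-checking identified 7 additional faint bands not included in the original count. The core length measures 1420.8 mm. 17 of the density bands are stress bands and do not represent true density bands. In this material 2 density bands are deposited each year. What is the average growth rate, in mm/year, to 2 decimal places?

11.19 mm/year

Correcting the raw count gives 264 − 17 + 7 = 254 true density bands.
Dividing by 2 density bands per year: 254 / 2 = 127 years.
Extension rate ≈ 1420.8 / 127 = 11.19 mm/year.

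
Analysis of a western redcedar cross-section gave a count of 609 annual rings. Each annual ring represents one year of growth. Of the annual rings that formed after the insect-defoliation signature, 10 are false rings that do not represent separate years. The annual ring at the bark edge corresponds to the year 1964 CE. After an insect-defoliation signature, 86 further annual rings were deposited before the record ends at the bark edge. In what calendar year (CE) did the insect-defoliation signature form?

86 annual rings post-date the insect-defoliation signature.
Excluding 10 false annual rings: 86 − 10 = 76.
The annual ring at the bark edge is 1964 CE, so the insect-defoliation signature dates to 1964 − 76 = 1888 CE.

1888 CE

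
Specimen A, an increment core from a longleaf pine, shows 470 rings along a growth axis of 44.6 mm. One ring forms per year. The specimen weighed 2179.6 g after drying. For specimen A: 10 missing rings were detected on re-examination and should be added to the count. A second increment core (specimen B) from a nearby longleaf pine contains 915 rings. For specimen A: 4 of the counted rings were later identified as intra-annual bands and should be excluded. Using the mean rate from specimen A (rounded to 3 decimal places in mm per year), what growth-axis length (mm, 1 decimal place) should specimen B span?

Specimen A: adjusted count: 470 − 4 + 10 = 476 rings.
A: 44.6 mm over 476 years gives 44.6 / 476 ≈ 0.094 mm per year.
B's length ≈ 0.094 × 915 = 86.0 mm.

86.0 mm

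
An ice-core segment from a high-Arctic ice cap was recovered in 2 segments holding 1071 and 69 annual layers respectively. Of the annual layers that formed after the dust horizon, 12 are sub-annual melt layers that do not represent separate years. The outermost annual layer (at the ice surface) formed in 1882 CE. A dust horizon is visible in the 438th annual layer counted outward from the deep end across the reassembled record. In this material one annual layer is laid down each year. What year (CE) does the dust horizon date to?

Total annual layers = 1071 + 69 = 1140.
Between annual layer 438 and the ice surface there are 1140 − 438 = 702 annual layers.
702 − 12 false = 690 true annual layers after the dust horizon.
The annual layer at the ice surface is 1882 CE, so the dust horizon dates to 1882 − 690 = 1192 CE.

1192 CE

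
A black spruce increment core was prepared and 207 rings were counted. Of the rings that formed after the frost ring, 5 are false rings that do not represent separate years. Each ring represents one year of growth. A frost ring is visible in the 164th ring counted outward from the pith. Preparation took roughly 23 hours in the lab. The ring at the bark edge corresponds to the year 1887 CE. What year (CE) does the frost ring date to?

207 − 164 = 43 rings lie beyond the frost ring toward the bark edge.
Excluding 5 false rings: 43 − 5 = 38.
1887 − 38 = 1849 CE.

1849 CE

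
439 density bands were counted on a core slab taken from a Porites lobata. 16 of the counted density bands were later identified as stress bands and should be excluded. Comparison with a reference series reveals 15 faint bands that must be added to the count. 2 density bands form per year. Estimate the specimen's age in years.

219 years

Correcting the raw count gives 439 − 16 + 15 = 438 true density bands.
With 2 density bands per year, 438 / 2 = 219 years.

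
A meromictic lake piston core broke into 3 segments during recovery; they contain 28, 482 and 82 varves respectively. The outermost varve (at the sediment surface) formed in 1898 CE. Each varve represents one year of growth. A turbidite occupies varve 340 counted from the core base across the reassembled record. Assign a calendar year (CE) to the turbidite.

Total varves = 28 + 482 + 82 = 592.
The turbidite sits at varve 340 from the core base, so 592 − 340 = 252 varves formed after it.
The varve at the sediment surface is 1898 CE, so the turbidite dates to 1898 − 252 = 1646 CE.

1646 CE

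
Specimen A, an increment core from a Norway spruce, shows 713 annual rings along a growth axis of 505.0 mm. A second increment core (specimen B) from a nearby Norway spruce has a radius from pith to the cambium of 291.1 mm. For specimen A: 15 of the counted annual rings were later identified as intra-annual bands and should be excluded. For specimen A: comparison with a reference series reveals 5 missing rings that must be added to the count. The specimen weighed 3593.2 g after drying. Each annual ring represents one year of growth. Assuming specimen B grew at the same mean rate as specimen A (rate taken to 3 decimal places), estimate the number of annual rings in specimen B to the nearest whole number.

Specimen A: after corrections the count is 713 − 15 + 5 = 703 annual rings.
A: Mean rate = 505.0 mm / 703 years ≈ 0.718 mm per year.
For B, 291.1 / 0.718 = 405.43 years ≈ 405 annual rings.

405 annual rings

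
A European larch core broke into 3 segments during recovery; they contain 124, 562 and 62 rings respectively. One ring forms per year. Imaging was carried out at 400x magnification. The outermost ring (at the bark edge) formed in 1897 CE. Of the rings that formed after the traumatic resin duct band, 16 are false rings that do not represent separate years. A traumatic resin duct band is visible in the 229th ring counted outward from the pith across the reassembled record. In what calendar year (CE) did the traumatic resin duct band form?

Total rings = 124 + 562 + 62 = 748.
748 − 229 = 519 rings lie beyond the traumatic resin duct band toward the bark edge.
519 − 16 false = 503 true rings after the traumatic resin duct band.
1897 − 503 = 1394 CE.

1394 CE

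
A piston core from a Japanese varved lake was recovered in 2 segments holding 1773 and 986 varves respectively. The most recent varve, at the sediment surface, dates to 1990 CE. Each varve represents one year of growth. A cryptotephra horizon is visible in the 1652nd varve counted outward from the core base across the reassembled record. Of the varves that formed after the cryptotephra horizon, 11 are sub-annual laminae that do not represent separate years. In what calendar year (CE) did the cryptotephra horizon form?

894 CE

Total varves = 1773 + 986 = 2759.
Between varve 1652 and the sediment surface there are 2759 − 1652 = 1107 varves.
Excluding 11 false varves: 1107 − 11 = 1096.
The varve at the sediment surface is 1990 CE, so the cryptotephra horizon dates to 1990 − 1096 = 894 CE.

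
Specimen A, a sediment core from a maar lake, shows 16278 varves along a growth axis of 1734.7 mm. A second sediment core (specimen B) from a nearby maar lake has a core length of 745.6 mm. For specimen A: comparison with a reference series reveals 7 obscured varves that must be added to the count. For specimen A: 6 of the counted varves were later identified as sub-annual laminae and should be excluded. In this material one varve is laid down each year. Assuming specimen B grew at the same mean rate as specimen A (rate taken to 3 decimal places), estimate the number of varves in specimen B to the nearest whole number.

Specimen A: true varve count = 16278 − 6 + 7 = 16279.
A: Mean rate = 1734.7 mm / 16279 years ≈ 0.107 mm/yr.
For B, 745.6 / 0.107 = 6968.22 years ≈ 6968 varves.

6968 varves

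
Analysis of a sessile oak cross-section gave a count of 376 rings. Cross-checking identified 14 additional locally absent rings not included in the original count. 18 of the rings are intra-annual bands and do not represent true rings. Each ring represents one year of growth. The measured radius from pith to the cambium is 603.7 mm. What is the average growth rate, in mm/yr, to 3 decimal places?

True ring count = 376 − 18 + 14 = 372.
Extension rate ≈ 603.7 / 372 = 1.623 mm/yr.

1.623 mm/yr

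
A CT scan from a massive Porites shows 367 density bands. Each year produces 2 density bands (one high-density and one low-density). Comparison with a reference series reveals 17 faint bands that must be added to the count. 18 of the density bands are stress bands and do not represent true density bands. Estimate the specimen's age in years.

183 years

After corrections the count is 367 − 18 + 17 = 366 density bands.
366 density bands at 2 per year is 366 / 2 = 183 years.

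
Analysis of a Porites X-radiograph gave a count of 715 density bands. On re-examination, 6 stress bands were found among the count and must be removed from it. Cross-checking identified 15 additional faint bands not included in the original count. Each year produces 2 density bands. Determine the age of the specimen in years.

362 yr

After corrections the count is 715 − 6 + 15 = 724 density bands.
With 2 density bands per year, 724 / 2 = 362 years.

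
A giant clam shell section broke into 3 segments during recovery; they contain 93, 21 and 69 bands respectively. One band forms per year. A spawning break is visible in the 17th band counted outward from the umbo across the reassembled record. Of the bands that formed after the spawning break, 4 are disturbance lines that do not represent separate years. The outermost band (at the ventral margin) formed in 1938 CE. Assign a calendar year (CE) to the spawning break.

Total bands = 93 + 21 + 69 = 183.
Between band 17 and the ventral margin there are 183 − 17 = 166 bands.
Removing the 4 false bands leaves 166 − 4 = 162 true bands beyond the spawning break.
1938 − 162 = 1776 CE.

1776 CE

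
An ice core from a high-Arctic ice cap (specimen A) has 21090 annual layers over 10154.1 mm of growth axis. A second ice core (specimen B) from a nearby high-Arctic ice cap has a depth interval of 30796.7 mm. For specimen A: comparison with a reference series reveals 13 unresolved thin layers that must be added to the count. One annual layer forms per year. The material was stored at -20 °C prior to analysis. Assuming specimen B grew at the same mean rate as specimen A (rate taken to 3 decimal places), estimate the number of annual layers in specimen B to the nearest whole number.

64026 annual layers

Specimen A: after corrections the count is 21090 + 13 = 21103 annual layers.
A: 10154.1 mm over 21103 years gives 10154.1 / 21103 ≈ 0.481 mm/year.
For B, 30796.7 / 0.481 = 64026.40 years ≈ 64026 annual layers.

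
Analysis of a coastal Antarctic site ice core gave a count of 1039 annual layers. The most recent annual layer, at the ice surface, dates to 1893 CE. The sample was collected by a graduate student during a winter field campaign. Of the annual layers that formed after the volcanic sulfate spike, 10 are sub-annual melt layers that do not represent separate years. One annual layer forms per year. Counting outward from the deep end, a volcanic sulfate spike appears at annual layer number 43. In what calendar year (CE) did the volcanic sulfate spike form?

907 CE

Between annual layer 43 and the ice surface there are 1039 − 43 = 996 annual layers.
Excluding 10 false annual layers: 996 − 10 = 986.
1893 − 986 = 907 CE.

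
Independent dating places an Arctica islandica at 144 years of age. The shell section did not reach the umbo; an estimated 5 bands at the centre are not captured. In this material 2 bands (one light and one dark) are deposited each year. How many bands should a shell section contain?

283 bands

Expected bands: 144 × 2 = 288.
Subtracting the 5 bands not captured gives 288 − 5 = 283 bands in the record.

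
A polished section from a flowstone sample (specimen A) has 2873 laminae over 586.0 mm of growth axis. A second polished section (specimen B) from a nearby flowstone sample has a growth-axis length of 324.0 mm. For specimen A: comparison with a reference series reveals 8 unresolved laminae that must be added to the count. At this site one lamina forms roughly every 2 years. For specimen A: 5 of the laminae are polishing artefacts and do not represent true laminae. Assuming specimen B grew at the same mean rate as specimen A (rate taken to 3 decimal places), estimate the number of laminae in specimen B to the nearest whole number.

Specimen A: after corrections the count is 2873 − 5 + 8 = 2876 laminae.
Specimen A: 2876 laminae at 2 years each span 2876 × 2 = 5752 years.
A: 586.0 mm over 5752 years gives 586.0 / 5752 ≈ 0.102 mm/year.
Specimen B: 324.0 mm / 0.102 mm per year = 3176.47 years; at 2 years per lamina that is 3176.47 / 2 ≈ 1588 laminae.

1588 laminae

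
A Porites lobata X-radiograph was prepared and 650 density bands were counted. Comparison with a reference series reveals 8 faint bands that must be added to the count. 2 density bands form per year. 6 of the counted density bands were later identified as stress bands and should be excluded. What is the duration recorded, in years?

True density band count = 650 − 6 + 8 = 652.
652 density bands at 2 per year is 652 / 2 = 326 years.

326 years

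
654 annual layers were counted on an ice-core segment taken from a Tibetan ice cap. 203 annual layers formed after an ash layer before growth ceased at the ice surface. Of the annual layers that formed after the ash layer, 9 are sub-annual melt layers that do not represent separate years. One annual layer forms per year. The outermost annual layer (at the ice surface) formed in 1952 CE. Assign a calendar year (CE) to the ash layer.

1758 CE

203 annual layers formed after the ash layer.
Removing the 9 false annual layers leaves 203 − 9 = 194 true annual layers beyond the ash layer.
1952 − 194 = 1758 CE.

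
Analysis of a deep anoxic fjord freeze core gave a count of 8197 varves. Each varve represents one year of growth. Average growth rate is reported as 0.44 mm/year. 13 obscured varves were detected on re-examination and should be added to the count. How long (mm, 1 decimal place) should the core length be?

True varve count = 8197 + 13 = 8210.
Length ≈ 0.44 × 8210 = 3612.4 mm.

3612.4 mm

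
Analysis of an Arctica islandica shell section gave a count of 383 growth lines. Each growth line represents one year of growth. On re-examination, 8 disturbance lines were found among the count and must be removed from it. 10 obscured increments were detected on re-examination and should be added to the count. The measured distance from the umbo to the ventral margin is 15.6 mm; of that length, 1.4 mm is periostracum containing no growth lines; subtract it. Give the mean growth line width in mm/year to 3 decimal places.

0.037 mm/year

True growth line count = 383 − 8 + 10 = 385.
Net length = 15.6 − 1.4 = 14.2 mm.
Mean rate = 14.2 mm / 385 years ≈ 0.037 mm/year.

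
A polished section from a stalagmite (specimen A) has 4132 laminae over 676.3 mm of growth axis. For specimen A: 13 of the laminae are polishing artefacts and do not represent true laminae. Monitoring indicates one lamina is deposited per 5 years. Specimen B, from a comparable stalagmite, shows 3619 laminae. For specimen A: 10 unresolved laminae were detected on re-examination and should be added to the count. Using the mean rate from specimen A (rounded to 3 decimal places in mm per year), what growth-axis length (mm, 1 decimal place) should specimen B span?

Specimen A: after corrections the count is 4132 − 13 + 10 = 4129 laminae.
Specimen A: 4129 laminae at 5 years each span 4129 × 5 = 20645 years.
A: Extension rate ≈ 676.3 / 20645 = 0.033 mm/yr.
Specimen B: at 5 years per lamina, 3619 × 5 = 18095 years. For B, 0.033 mm/year × 18095 years = 597.1 mm.

597.1 mm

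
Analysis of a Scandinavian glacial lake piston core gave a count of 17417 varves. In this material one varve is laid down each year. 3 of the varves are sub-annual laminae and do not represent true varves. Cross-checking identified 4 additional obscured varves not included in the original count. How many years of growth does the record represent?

17418 yr

True varve count = 17417 − 3 + 4 = 17418.
One varve per year makes the duration 17418 years.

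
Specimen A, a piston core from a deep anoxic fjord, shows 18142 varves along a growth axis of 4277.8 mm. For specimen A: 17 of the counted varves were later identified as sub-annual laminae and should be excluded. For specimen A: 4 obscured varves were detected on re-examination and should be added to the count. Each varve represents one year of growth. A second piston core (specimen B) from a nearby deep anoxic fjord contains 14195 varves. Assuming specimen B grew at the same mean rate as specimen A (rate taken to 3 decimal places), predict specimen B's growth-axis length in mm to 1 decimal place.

Specimen A: adjusted count: 18142 − 17 + 4 = 18129 varves.
A: Extension rate ≈ 4277.8 / 18129 = 0.236 mm/yr.
B's length ≈ 0.236 × 14195 = 3350.0 mm.

3350.0 mm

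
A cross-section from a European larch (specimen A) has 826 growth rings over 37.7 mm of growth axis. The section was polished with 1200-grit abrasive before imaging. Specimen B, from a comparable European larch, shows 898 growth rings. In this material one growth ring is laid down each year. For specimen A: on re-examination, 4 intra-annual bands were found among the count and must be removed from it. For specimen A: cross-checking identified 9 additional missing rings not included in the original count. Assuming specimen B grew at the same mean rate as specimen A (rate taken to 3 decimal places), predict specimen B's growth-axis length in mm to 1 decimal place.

Specimen A: true growth ring count = 826 − 4 + 9 = 831.
A: 37.7 mm over 831 years gives 37.7 / 831 ≈ 0.045 mm per year.
Length of B = 0.045 × 898 = 40.4 mm.

40.4 mm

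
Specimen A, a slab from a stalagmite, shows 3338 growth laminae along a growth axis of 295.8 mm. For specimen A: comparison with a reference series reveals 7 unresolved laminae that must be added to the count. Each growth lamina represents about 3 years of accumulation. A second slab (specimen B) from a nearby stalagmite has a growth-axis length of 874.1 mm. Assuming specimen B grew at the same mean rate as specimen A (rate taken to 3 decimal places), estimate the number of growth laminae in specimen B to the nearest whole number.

10047 growth laminae

Specimen A: adjusted count: 3338 + 7 = 3345 growth laminae.
Specimen A: 3345 growth laminae at 3 years each span 3345 × 3 = 10035 years.
A: Mean rate = 295.8 mm / 10035 years ≈ 0.029 mm per year.
B spans 874.1 / 0.029 = 30141.38 years; at 3 years per growth lamina that is 30141.38 / 3 ≈ 10047 growth laminae.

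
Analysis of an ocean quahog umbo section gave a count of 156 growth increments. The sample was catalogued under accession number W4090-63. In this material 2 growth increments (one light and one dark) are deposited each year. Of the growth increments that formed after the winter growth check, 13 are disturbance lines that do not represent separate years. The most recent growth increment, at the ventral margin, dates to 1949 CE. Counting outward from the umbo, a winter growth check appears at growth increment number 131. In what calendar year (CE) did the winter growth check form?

The winter growth check sits at growth increment 131 from the umbo, so 156 − 131 = 25 growth increments formed after it.
Removing the 13 false growth increments leaves 25 − 13 = 12 true growth increments beyond the winter growth check.
12 growth increments at 2 per year is 12 / 2 = 6 years.
The growth increment at the ventral margin is 1949 CE, so the winter growth check dates to 1949 − 6 = 1943 CE.

1943 CE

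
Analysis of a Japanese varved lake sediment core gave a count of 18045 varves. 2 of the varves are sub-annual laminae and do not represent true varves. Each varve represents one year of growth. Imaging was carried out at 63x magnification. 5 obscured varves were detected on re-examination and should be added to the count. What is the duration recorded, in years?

18048 years

Adjusted count: 18045 − 2 + 5 = 18048 varves.
One varve per year makes the duration 18048 years.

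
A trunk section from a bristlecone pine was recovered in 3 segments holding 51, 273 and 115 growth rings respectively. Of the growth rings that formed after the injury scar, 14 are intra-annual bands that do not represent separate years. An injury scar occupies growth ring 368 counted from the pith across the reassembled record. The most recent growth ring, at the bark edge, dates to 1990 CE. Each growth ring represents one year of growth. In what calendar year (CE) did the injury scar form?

Total growth rings = 51 + 273 + 115 = 439.
The injury scar sits at growth ring 368 from the pith, so 439 − 368 = 71 growth rings formed after it.
Removing the 14 false growth rings leaves 71 − 14 = 57 true growth rings beyond the injury scar.
1990 − 57 = 1933 CE.

1933 CE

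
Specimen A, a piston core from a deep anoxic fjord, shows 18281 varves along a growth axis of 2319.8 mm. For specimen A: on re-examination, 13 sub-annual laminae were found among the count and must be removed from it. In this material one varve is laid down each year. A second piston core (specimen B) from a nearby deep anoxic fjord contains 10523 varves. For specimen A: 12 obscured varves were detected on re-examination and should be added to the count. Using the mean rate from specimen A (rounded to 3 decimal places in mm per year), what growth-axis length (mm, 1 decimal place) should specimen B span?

Specimen A: true varve count = 18281 − 13 + 12 = 18280.
A: Extension rate ≈ 2319.8 / 18280 = 0.127 mm per year.
Length of B = 0.127 × 10523 = 1336.4 mm.

1336.4 mm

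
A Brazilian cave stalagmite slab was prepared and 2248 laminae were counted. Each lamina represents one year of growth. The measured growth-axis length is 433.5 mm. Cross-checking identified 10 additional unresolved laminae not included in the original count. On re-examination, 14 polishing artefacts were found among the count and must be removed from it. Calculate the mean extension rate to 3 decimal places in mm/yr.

0.193 mm/yr

Adjusted count: 2248 − 14 + 10 = 2244 laminae.
Mean rate = 433.5 mm / 2244 years ≈ 0.193 mm/yr.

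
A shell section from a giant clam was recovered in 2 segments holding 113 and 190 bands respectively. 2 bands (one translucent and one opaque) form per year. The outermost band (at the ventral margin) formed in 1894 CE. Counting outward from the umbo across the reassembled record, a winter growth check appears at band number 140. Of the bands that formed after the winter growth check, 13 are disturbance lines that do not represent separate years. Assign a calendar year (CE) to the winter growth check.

1819 CE

Total bands = 113 + 190 = 303.
303 − 140 = 163 bands lie beyond the winter growth check toward the ventral margin.
Excluding 13 false bands: 163 − 13 = 150.
With 2 bands per year, 150 / 2 = 75 years.
The band at the ventral margin is 1894 CE, so the winter growth check dates to 1894 − 75 = 1819 CE.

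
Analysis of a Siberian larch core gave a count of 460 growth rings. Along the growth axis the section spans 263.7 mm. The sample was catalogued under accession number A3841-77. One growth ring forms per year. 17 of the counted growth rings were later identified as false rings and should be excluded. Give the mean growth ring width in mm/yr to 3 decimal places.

0.595 mm/yr

Adjusted count: 460 − 17 = 443 growth rings.
263.7 mm over 443 years gives 263.7 / 443 ≈ 0.595 mm/yr.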